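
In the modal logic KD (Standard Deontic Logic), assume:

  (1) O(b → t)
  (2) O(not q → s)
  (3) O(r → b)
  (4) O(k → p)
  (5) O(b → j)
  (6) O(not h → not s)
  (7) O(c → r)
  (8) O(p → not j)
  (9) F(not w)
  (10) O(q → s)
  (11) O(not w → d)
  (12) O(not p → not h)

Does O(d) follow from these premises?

No

Premise 11 is O(not w → d), but O(not w) is not derivable from the premises, so it does not yield O(d).
No other premise forces O(d). An ideal world satisfying every premise can still have d false, so O(d) is not derivable.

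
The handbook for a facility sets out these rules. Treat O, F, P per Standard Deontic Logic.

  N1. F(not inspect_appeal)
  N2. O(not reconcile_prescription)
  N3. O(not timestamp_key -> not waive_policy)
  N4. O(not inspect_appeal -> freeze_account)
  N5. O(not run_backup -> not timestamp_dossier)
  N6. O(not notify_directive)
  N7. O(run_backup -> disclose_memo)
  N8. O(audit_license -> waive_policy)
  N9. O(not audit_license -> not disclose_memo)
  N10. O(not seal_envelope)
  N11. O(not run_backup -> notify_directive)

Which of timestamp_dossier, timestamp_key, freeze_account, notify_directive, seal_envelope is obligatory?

From premise 6 we have O(not notify_directive).
The contrapositive of premise 11 (O(not run_backup -> notify_directive)) is O(not notify_directive -> run_backup), and O(not notify_directive) is already established, so O(run_backup).
Applying K to premise 7 (O(run_backup -> disclose_memo)) and O(run_backup) yields O(disclose_memo).
Premise 9, O(not audit_license -> not disclose_memo), contraposes to O(disclose_memo -> audit_license); with O(disclose_memo) we get O(audit_license).
From O(audit_license) and premise 8, O(audit_license -> waive_policy), we obtain O(waive_policy).
The contrapositive of premise 3 (O(not timestamp_key -> not waive_policy)) is O(waive_policy -> timestamp_key), and O(waive_policy) is already established, so O(timestamp_key).
So O(timestamp_key) holds — timestamp_key is obligatory. None of the other listed options is made obligatory by any chain of premises.

timestamp_key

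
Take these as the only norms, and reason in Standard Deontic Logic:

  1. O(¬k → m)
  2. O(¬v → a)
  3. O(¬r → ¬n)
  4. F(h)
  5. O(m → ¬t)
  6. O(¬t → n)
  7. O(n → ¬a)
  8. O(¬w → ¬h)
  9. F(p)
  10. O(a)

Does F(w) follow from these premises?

No

Premise 8 is O(¬w → ¬h); even if O(¬h) held, inferring O(¬w) would be affirming the consequent — invalid.
No other premise forces O(¬w). An ideal world satisfying every premise can still have w true, so F(w) is not derivable.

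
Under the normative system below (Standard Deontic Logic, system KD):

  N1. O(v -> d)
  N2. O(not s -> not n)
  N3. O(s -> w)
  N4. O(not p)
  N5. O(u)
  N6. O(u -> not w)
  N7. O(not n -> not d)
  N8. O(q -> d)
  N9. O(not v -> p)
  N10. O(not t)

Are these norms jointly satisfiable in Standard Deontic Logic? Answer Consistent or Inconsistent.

From premise 4 we have O(not p).
Premise 9 is O(not v -> p); contrapositively O(not p -> v). Since O(not p) holds, K gives O(v).
Applying K to premise 1 (O(v -> d)) and O(v) yields O(d).
Premise 7 is O(not n -> not d); contrapositively O(d -> n). Since O(d) holds, K gives O(n).
Premise 2 is O(not s -> not n); contrapositively O(n -> s). Since O(n) holds, K gives O(s).
From O(s) and premise 3, O(s -> w), we obtain O(w).
The contrapositive of premise 6 (O(u -> not w)) is O(w -> not u), and O(w) is already established, so O(not u).
Yet premise 5 states O(u).
We now have both O(not u) and O(u) — u is simultaneously obligatory and forbidden, violating the D-axiom.

Inconsistent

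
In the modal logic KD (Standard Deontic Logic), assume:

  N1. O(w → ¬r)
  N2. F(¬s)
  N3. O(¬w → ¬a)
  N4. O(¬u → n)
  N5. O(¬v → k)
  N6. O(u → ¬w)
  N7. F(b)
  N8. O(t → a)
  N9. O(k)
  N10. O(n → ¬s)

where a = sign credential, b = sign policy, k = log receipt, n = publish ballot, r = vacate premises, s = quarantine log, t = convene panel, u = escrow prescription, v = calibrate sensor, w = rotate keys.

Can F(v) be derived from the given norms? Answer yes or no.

Premise 5 is O(¬v → k); even if O(k) held, inferring O(¬v) would be affirming the consequent — invalid.
No other premise forces O(¬v). An ideal world satisfying every premise can still have v true, so F(v) is not derivable.

No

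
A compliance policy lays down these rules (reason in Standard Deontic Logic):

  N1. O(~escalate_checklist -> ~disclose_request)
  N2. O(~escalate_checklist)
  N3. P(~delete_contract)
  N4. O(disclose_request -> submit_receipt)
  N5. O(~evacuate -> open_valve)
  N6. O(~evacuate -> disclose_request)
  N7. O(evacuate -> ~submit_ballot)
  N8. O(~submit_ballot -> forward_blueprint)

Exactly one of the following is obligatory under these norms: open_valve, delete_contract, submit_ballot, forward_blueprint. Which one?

Premise 2 gives O(~escalate_checklist).
With premise 1, O(~escalate_checklist -> ~disclose_request), the K-axiom yields O(~disclose_request).
Premise 6 is O(~evacuate -> disclose_request); contrapositively O(~disclose_request -> evacuate). Since O(~disclose_request) holds, K gives O(evacuate).
Applying K to premise 7 (O(evacuate -> ~submit_ballot)) and O(evacuate) yields O(~submit_ballot).
Applying K to premise 8 (O(~submit_ballot -> forward_blueprint)) and O(~submit_ballot) yields O(forward_blueprint).
So O(forward_blueprint) holds — forward_blueprint is obligatory. None of the other listed options is made obligatory by any chain of premises.

forward_blueprint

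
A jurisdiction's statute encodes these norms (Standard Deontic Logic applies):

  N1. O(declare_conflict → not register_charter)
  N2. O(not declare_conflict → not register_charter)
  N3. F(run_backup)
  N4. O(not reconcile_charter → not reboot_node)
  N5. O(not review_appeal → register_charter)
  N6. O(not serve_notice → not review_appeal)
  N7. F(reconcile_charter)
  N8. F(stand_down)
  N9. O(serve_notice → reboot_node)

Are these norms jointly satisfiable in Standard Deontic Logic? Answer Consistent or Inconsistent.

Premises 2 and 1 are O(not declare_conflict → not register_charter) and O(declare_conflict → not register_charter); every ideal world satisfies not declare_conflict or declare_conflict, so in either case not register_charter holds — hence O(not register_charter).
The contrapositive of premise 5 (O(not review_appeal → register_charter)) is O(not register_charter → review_appeal), and O(not register_charter) is already established, so O(review_appeal).
Premise 6 is O(not serve_notice → not review_appeal); contrapositively O(review_appeal → serve_notice). Since O(review_appeal) holds, K gives O(serve_notice).
Applying K to premise 9 (O(serve_notice → reboot_node)) and O(serve_notice) yields O(reboot_node).
Premise 4, O(not reconcile_charter → not reboot_node), contraposes to O(reboot_node → reconcile_charter); with O(reboot_node) we get O(reconcile_charter).
Yet premise 7 is F(reconcile_charter), i.e. O(not reconcile_charter).
We now have both O(reconcile_charter) and O(not reconcile_charter) — reconcile_charter is simultaneously obligatory and forbidden, violating the D-axiom.

Inconsistent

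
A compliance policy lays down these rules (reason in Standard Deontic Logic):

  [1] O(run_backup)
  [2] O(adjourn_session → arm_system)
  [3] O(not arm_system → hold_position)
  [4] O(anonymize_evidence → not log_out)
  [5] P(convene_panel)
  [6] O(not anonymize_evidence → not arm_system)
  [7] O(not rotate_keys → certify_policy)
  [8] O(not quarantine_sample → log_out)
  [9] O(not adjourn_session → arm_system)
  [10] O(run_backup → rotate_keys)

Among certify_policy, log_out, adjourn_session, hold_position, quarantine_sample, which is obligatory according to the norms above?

By case analysis on adjourn_session: premise 2 gives O(adjourn_session → arm_system) and premise 9 gives O(not adjourn_session → arm_system), so O(arm_system) either way.
Premise 6, O(not anonymize_evidence → not arm_system), contraposes to O(arm_system → anonymize_evidence); with O(arm_system) we get O(anonymize_evidence).
With premise 4, O(anonymize_evidence → not log_out), the K-axiom yields O(not log_out).
Premise 8, O(not quarantine_sample → log_out), contraposes to O(not log_out → quarantine_sample); with O(not log_out) we get O(quarantine_sample).
So O(quarantine_sample) holds — quarantine_sample is obligatory. None of the other listed options is made obligatory by any chain of premises.

quarantine_sample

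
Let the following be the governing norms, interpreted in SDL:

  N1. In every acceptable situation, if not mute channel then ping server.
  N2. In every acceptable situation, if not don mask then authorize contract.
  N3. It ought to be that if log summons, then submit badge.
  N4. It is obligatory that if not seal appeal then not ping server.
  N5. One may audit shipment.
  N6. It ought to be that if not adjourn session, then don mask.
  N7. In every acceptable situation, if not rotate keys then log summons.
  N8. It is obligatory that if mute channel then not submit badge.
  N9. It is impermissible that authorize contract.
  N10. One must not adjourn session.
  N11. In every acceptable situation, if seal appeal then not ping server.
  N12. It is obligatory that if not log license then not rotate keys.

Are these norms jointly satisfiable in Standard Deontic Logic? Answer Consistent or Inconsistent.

Premise 2 is O(¬don_mask → authorize_contract), but O(¬don_mask) is not derivable from the premises, so it does not yield O(authorize_contract).
So O(authorize_contract) is not derivable, and the apparent clash with O(¬authorize_contract) does not arise.
A world satisfying every obligation exists (e.g. adjourn_session=false, audit_shipment=false, authorize_contract=false, don_mask=true, log_license=true, log_summons=false, mute_channel=true, ping_server=false, rotate_keys=true, seal_appeal=false, submit_badge=false); no atom is both obligatory and forbidden, so the set is consistent.

Consistent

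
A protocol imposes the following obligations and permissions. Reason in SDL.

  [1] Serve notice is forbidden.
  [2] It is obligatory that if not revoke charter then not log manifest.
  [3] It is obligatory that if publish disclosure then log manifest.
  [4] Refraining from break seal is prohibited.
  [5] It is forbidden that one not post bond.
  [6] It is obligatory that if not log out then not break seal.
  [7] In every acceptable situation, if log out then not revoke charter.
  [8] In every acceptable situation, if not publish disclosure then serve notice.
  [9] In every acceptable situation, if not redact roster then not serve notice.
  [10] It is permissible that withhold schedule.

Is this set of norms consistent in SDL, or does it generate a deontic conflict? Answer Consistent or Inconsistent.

Inconsistent

F(serve_notice) at premise 1 means O(¬serve_notice).
The contrapositive of premise 8 (O(¬publish_disclosure → serve_notice)) is O(¬serve_notice → publish_disclosure), and O(¬serve_notice) is already established, so O(publish_disclosure).
Premise 3 is O(publish_disclosure → log_manifest); since O(publish_disclosure), deontic closure gives O(log_manifest).
The contrapositive of premise 2 (O(¬revoke_charter → ¬log_manifest)) is O(log_manifest → revoke_charter), and O(log_manifest) is already established, so O(revoke_charter).
The contrapositive of premise 7 (O(log_out → ¬revoke_charter)) is O(revoke_charter → ¬log_out), and O(revoke_charter) is already established, so O(¬log_out).
With premise 6, O(¬log_out → ¬break_seal), the K-axiom yields O(¬break_seal).
Yet premise 4 is F(¬break_seal), i.e. O(break_seal).
We now have both O(¬break_seal) and O(break_seal) — break_seal is simultaneously obligatory and forbidden, violating the D-axiom.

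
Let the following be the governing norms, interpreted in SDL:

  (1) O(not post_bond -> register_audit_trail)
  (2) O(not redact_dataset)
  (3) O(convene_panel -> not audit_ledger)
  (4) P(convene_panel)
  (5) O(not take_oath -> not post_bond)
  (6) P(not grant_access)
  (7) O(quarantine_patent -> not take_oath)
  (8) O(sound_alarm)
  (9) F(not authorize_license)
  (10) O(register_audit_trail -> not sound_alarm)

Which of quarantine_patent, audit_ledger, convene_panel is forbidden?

Premise 8 states O(sound_alarm) outright.
The contrapositive of premise 10 (O(register_audit_trail -> not sound_alarm)) is O(sound_alarm -> not register_audit_trail), and O(sound_alarm) is already established, so O(not register_audit_trail).
The contrapositive of premise 1 (O(not post_bond -> register_audit_trail)) is O(not register_audit_trail -> post_bond), and O(not register_audit_trail) is already established, so O(post_bond).
Premise 5 is O(not take_oath -> not post_bond); contrapositively O(post_bond -> take_oath). Since O(post_bond) holds, K gives O(take_oath).
Premise 7, O(quarantine_patent -> not take_oath), contraposes to O(take_oath -> not quarantine_patent); with O(take_oath) we get O(not quarantine_patent).
So O(not quarantine_patent) holds, i.e. quarantine_patent is forbidden. None of the other listed options is forbidden under the premises.

quarantine_patent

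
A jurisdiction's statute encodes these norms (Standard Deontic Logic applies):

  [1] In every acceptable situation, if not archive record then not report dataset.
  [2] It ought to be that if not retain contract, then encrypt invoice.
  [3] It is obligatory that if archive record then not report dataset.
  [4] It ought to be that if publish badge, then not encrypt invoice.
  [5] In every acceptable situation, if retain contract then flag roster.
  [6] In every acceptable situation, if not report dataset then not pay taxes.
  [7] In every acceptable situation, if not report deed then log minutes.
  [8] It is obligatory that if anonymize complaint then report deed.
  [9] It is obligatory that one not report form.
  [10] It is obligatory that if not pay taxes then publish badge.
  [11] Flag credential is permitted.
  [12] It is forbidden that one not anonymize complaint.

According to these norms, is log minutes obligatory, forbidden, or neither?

Neither

Premise 7 is O(¬report_deed → log_minutes), but O(¬report_deed) is not derivable from the premises, so it does not yield O(log_minutes).
No premise or chain of K-axiom applications forces O(log_minutes), and none forces O(¬log_minutes). So log_minutes is neither obligatory nor forbidden under these norms.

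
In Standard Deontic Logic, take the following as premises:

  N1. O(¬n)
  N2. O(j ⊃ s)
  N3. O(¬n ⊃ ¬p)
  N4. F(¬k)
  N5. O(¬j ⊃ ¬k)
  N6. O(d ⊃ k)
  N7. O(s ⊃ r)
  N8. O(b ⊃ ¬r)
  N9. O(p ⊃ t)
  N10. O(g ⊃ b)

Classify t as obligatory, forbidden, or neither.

Neither

Premise 9 is O(p ⊃ t), but O(p) is not derivable from the premises, so it does not yield O(t).
No premise or chain of K-axiom applications forces O(t), and none forces O(¬t). So t is neither obligatory nor forbidden under these norms.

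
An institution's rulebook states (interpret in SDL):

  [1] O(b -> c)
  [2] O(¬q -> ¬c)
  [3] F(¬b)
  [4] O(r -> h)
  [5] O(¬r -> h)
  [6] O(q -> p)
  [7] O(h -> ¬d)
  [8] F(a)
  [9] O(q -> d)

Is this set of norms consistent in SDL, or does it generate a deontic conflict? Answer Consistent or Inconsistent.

Premises 4 and 5 cover both cases: O(r -> h) and O(¬r -> h). Since r ∨ ¬r is a tautology, O(h) follows.
With premise 7, O(h -> ¬d), the K-axiom yields O(¬d).
The contrapositive of premise 9 (O(q -> d)) is O(¬d -> ¬q), and O(¬d) is already established, so O(¬q).
Applying K to premise 2 (O(¬q -> ¬c)) and O(¬q) yields O(¬c).
Premise 1, O(b -> c), contraposes to O(¬c -> ¬b); with O(¬c) we get O(¬b).
Yet premise 3 is F(¬b), i.e. O(b).
We now have both O(¬b) and O(b) — b is simultaneously obligatory and forbidden, violating the D-axiom.

Inconsistent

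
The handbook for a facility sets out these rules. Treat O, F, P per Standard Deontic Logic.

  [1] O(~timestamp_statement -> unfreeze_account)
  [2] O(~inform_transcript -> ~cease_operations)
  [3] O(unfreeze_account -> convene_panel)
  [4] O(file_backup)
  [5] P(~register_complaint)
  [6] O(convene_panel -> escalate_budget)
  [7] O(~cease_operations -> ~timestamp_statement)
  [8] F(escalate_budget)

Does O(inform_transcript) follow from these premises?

Yes

Premise 8 is F(escalate_budget), i.e. O(~escalate_budget).
The contrapositive of premise 6 (O(convene_panel -> escalate_budget)) is O(~escalate_budget -> ~convene_panel), and O(~escalate_budget) is already established, so O(~convene_panel).
Premise 3 is O(unfreeze_account -> convene_panel); contrapositively O(~convene_panel -> ~unfreeze_account). Since O(~convene_panel) holds, K gives O(~unfreeze_account).
Premise 1, O(~timestamp_statement -> unfreeze_account), contraposes to O(~unfreeze_account -> timestamp_statement); with O(~unfreeze_account) we get O(timestamp_statement).
Premise 7 is O(~cease_operations -> ~timestamp_statement); contrapositively O(timestamp_statement -> cease_operations). Since O(timestamp_statement) holds, K gives O(cease_operations).
Premise 2, O(~inform_transcript -> ~cease_operations), contraposes to O(cease_operations -> inform_transcript); with O(cease_operations) we get O(inform_transcript).
Premises 4, 5 do not contribute to this derivation.
So O(inform_transcript) follows.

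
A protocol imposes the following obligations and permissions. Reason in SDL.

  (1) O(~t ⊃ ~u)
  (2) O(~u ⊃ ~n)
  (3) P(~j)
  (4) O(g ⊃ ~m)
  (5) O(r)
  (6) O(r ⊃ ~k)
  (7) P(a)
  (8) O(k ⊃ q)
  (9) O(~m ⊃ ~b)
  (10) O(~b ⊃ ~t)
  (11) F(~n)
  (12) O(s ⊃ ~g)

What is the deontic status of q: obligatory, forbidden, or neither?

Neither

Premise 8 is O(k ⊃ q), but O(k) is not derivable from the premises, so it does not yield O(q).
No premise or chain of K-axiom applications forces O(q), and none forces O(~q). So q is neither obligatory nor forbidden under these norms.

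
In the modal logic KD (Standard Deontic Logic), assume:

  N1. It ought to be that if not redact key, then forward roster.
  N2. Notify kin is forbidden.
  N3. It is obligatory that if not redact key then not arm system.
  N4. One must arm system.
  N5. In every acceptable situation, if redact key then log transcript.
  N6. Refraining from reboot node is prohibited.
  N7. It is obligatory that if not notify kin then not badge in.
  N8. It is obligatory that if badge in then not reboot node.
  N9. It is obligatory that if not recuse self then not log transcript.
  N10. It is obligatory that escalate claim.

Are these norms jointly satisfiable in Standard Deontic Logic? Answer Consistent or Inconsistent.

Premise 8 is O(badge_in → ¬reboot_node), but O(badge_in) is not derivable from the premises, so it does not yield O(¬reboot_node).
So O(¬reboot_node) is not derivable, and the apparent clash with O(reboot_node) does not arise.
A world satisfying every obligation exists (e.g. arm_system=true, badge_in=false, escalate_claim=true, forward_roster=false, log_transcript=true, notify_kin=false, reboot_node=true, recuse_self=true, redact_key=true); no atom is both obligatory and forbidden, so the set is consistent.

Consistent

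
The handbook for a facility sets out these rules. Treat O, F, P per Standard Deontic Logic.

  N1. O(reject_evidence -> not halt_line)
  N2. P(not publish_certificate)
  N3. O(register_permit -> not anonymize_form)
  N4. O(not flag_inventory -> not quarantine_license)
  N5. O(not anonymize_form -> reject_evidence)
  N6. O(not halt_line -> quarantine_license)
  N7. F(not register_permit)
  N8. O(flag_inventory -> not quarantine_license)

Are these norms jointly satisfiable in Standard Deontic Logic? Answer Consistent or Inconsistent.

Inconsistent

Premises 4 and 8 cover both cases: O(not flag_inventory -> not quarantine_license) and O(flag_inventory -> not quarantine_license). Since not flag_inventory ∨ flag_inventory is a tautology, O(not quarantine_license) follows.
The contrapositive of premise 6 (O(not halt_line -> quarantine_license)) is O(not quarantine_license -> halt_line), and O(not quarantine_license) is already established, so O(halt_line).
Premise 1, O(reject_evidence -> not halt_line), contraposes to O(halt_line -> not reject_evidence); with O(halt_line) we get O(not reject_evidence).
Premise 5, O(not anonymize_form -> reject_evidence), contraposes to O(not reject_evidence -> anonymize_form); with O(not reject_evidence) we get O(anonymize_form).
The contrapositive of premise 3 (O(register_permit -> not anonymize_form)) is O(anonymize_form -> not register_permit), and O(anonymize_form) is already established, so O(not register_permit).
But premise 7, F(not register_permit), means O(register_permit).
We now have both O(not register_permit) and O(register_permit) — register_permit is simultaneously obligatory and forbidden, violating the D-axiom.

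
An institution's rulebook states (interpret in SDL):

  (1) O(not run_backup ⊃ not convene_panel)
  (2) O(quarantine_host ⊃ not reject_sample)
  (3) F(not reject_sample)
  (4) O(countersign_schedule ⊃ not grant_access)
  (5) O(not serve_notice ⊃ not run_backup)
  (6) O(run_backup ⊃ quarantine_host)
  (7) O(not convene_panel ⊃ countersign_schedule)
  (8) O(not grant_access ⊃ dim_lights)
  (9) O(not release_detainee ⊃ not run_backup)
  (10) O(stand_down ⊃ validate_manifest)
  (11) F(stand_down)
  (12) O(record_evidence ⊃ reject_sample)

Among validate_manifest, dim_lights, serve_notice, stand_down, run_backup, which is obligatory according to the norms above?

dim_lights

F(not reject_sample) at premise 3 means O(reject_sample).
The contrapositive of premise 2 (O(quarantine_host ⊃ not reject_sample)) is O(reject_sample ⊃ not quarantine_host), and O(reject_sample) is already established, so O(not quarantine_host).
Premise 6, O(run_backup ⊃ quarantine_host), contraposes to O(not quarantine_host ⊃ not run_backup); with O(not quarantine_host) we get O(not run_backup).
With premise 1, O(not run_backup ⊃ not convene_panel), the K-axiom yields O(not convene_panel).
From O(not convene_panel) and premise 7, O(not convene_panel ⊃ countersign_schedule), we obtain O(countersign_schedule).
Applying K to premise 4 (O(countersign_schedule ⊃ not grant_access)) and O(countersign_schedule) yields O(not grant_access).
Premise 8 is O(not grant_access ⊃ dim_lights); since O(not grant_access), deontic closure gives O(dim_lights).
So O(dim_lights) holds — dim_lights is obligatory. None of the other listed options is made obligatory by any chain of premises.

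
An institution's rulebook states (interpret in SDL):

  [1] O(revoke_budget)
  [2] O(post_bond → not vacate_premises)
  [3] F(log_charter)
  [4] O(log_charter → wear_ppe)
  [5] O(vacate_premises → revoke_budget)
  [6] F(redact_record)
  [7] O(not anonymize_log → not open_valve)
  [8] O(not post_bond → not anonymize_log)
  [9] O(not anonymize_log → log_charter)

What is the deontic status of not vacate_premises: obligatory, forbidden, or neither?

Obligatory

Premise 3, F(log_charter), is equivalent to O(not log_charter).
The contrapositive of premise 9 (O(not anonymize_log → log_charter)) is O(not log_charter → anonymize_log), and O(not log_charter) is already established, so O(anonymize_log).
Premise 8 is O(not post_bond → not anonymize_log); contrapositively O(anonymize_log → post_bond). Since O(anonymize_log) holds, K gives O(post_bond).
From O(post_bond) and premise 2, O(post_bond → not vacate_premises), we obtain O(not vacate_premises).
Premises 1, 4, 5, 6, 7 do not contribute to this derivation.
Hence not vacate_premises is obligatory.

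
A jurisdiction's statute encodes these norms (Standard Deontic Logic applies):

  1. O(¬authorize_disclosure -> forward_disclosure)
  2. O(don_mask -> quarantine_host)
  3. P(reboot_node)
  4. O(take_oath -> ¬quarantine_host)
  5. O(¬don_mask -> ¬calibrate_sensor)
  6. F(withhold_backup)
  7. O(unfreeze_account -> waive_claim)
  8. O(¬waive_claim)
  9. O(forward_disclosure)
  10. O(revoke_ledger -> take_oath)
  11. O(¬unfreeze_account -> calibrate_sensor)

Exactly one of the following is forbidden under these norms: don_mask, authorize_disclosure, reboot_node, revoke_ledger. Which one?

Premise 8 states O(¬waive_claim) outright.
Premise 7, O(unfreeze_account -> waive_claim), contraposes to O(¬waive_claim -> ¬unfreeze_account); with O(¬waive_claim) we get O(¬unfreeze_account).
With premise 11, O(¬unfreeze_account -> calibrate_sensor), the K-axiom yields O(calibrate_sensor).
Premise 5 is O(¬don_mask -> ¬calibrate_sensor); contrapositively O(calibrate_sensor -> don_mask). Since O(calibrate_sensor) holds, K gives O(don_mask).
Premise 2 is O(don_mask -> quarantine_host); since O(don_mask), deontic closure gives O(quarantine_host).
Premise 4, O(take_oath -> ¬quarantine_host), contraposes to O(quarantine_host -> ¬take_oath); with O(quarantine_host) we get O(¬take_oath).
Premise 10, O(revoke_ledger -> take_oath), contraposes to O(¬take_oath -> ¬revoke_ledger); with O(¬take_oath) we get O(¬revoke_ledger).
So O(¬revoke_ledger) holds, i.e. revoke_ledger is forbidden. None of the other listed options is forbidden under the premises.

revoke_ledger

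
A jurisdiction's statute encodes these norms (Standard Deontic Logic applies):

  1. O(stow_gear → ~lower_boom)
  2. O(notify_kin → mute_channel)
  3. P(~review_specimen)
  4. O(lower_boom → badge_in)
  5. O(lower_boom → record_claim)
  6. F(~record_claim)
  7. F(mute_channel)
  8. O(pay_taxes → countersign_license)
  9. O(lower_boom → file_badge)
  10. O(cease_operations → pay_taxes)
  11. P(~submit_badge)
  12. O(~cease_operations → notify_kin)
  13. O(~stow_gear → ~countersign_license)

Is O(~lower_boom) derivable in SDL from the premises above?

Yes

Premise 7 is F(mute_channel), i.e. O(~mute_channel).
Premise 2 is O(notify_kin → mute_channel); contrapositively O(~mute_channel → ~notify_kin). Since O(~mute_channel) holds, K gives O(~notify_kin).
The contrapositive of premise 12 (O(~cease_operations → notify_kin)) is O(~notify_kin → cease_operations), and O(~notify_kin) is already established, so O(cease_operations).
From O(cease_operations) and premise 10, O(cease_operations → pay_taxes), we obtain O(pay_taxes).
From O(pay_taxes) and premise 8, O(pay_taxes → countersign_license), we obtain O(countersign_license).
Premise 13, O(~stow_gear → ~countersign_license), contraposes to O(countersign_license → stow_gear); with O(countersign_license) we get O(stow_gear).
Premise 1 is O(stow_gear → ~lower_boom); since O(stow_gear), deontic closure gives O(~lower_boom).
Premises 3, 4, 5, 6, 9, 11 do not contribute to this derivation.
So O(~lower_boom) follows.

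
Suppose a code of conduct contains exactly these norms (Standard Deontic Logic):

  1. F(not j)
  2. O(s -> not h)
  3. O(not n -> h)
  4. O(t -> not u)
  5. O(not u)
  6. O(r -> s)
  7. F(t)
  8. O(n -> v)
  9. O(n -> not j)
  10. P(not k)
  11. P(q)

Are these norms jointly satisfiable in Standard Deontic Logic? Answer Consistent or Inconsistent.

Premise 4 is O(t -> not u); even if O(not u) held, inferring O(t) would be affirming the consequent — invalid.
So O(t) is not derivable, and the apparent clash with O(not t) does not arise.
A world satisfying every obligation exists (e.g. h=true, j=true, k=false, n=false, q=false, r=false, s=false, t=false, u=false, v=false); no atom is both obligatory and forbidden, so the set is consistent.

Consistent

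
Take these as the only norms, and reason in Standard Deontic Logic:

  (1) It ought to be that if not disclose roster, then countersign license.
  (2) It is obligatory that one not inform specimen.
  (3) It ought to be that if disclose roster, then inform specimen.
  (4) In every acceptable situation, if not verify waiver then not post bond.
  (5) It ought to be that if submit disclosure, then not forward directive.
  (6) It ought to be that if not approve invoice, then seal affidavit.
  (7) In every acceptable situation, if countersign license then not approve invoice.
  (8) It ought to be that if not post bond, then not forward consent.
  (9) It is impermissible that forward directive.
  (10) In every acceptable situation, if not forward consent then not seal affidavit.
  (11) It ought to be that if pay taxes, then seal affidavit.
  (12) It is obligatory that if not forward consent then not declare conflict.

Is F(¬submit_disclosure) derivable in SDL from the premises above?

Premise 5 is O(submit_disclosure → ¬forward_directive); even if O(¬forward_directive) held, inferring O(submit_disclosure) would be affirming the consequent — invalid.
No other premise forces O(submit_disclosure). An ideal world satisfying every premise can still have ¬submit_disclosure true, so F(¬submit_disclosure) is not derivable.

No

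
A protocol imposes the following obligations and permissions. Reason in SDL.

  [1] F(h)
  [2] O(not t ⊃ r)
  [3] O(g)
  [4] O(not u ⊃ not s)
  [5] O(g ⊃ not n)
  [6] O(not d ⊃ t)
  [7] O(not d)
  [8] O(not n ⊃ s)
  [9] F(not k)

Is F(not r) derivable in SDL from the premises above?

Premise 2 is O(not t ⊃ r), but O(not t) is not derivable from the premises, so it does not yield O(r).
No other premise forces O(r). An ideal world satisfying every premise can still have not r true, so F(not r) is not derivable.

No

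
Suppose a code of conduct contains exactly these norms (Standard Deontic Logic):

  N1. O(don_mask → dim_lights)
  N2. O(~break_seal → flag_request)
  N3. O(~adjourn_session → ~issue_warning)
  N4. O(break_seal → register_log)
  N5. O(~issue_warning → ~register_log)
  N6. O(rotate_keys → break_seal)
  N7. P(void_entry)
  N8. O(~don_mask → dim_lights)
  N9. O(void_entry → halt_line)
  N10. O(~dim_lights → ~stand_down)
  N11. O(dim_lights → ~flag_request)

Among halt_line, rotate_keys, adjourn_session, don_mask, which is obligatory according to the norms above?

adjourn_session

Premises 1 and 8 cover both cases: O(don_mask → dim_lights) and O(~don_mask → dim_lights). Since don_mask ∨ ~don_mask is a tautology, O(dim_lights) follows.
From O(dim_lights) and premise 11, O(dim_lights → ~flag_request), we obtain O(~flag_request).
The contrapositive of premise 2 (O(~break_seal → flag_request)) is O(~flag_request → break_seal), and O(~flag_request) is already established, so O(break_seal).
Premise 4 is O(break_seal → register_log); since O(break_seal), deontic closure gives O(register_log).
Premise 5 is O(~issue_warning → ~register_log); contrapositively O(register_log → issue_warning). Since O(register_log) holds, K gives O(issue_warning).
Premise 3 is O(~adjourn_session → ~issue_warning); contrapositively O(issue_warning → adjourn_session). Since O(issue_warning) holds, K gives O(adjourn_session).
So O(adjourn_session) holds — adjourn_session is obligatory. None of the other listed options is made obligatory by any chain of premises.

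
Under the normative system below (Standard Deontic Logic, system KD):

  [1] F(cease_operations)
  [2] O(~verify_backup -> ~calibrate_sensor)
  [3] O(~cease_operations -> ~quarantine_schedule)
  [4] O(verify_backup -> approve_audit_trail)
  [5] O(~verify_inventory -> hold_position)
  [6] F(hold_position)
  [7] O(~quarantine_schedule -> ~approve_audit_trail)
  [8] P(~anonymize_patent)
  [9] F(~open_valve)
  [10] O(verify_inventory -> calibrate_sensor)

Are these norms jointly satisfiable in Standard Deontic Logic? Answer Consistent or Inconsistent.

Inconsistent

Premise 6 is F(hold_position), i.e. O(~hold_position).
Premise 5 is O(~verify_inventory -> hold_position); contrapositively O(~hold_position -> verify_inventory). Since O(~hold_position) holds, K gives O(verify_inventory).
From O(verify_inventory) and premise 10, O(verify_inventory -> calibrate_sensor), we obtain O(calibrate_sensor).
Premise 2 is O(~verify_backup -> ~calibrate_sensor); contrapositively O(calibrate_sensor -> verify_backup). Since O(calibrate_sensor) holds, K gives O(verify_backup).
With premise 4, O(verify_backup -> approve_audit_trail), the K-axiom yields O(approve_audit_trail).
Premise 7, O(~quarantine_schedule -> ~approve_audit_trail), contraposes to O(approve_audit_trail -> quarantine_schedule); with O(approve_audit_trail) we get O(quarantine_schedule).
Premise 3 is O(~cease_operations -> ~quarantine_schedule); contrapositively O(quarantine_schedule -> cease_operations). Since O(quarantine_schedule) holds, K gives O(cease_operations).
But premise 1, F(cease_operations), means O(~cease_operations).
We now have both O(cease_operations) and O(~cease_operations) — cease_operations is simultaneously obligatory and forbidden, violating the D-axiom.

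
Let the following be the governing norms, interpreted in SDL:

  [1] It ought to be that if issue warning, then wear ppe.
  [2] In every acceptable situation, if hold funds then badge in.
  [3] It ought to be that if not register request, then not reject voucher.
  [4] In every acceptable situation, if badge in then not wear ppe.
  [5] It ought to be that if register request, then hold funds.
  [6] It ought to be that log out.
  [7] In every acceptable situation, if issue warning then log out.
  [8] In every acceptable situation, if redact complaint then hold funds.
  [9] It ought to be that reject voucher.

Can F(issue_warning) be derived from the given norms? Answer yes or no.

Yes

From premise 9 we have O(reject_voucher).
The contrapositive of premise 3 (O(¬register_request → ¬reject_voucher)) is O(reject_voucher → register_request), and O(reject_voucher) is already established, so O(register_request).
With premise 5, O(register_request → hold_funds), the K-axiom yields O(hold_funds).
From O(hold_funds) and premise 2, O(hold_funds → badge_in), we obtain O(badge_in).
With premise 4, O(badge_in → ¬wear_ppe), the K-axiom yields O(¬wear_ppe).
Premise 1 is O(issue_warning → wear_ppe); contrapositively O(¬wear_ppe → ¬issue_warning). Since O(¬wear_ppe) holds, K gives O(¬issue_warning).
Premises 6, 7, 8 do not contribute to this derivation.
So O(¬issue_warning) holds, i.e. F(issue_warning). The claim follows.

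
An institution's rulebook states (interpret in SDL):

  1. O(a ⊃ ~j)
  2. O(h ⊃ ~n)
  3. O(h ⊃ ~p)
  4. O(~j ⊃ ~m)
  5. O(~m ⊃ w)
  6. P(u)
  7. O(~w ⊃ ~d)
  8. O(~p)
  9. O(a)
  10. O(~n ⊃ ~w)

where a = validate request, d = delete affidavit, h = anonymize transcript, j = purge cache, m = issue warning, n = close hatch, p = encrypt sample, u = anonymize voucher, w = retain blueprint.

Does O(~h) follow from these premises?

Yes

From premise 9 we have O(a).
From O(a) and premise 1, O(a ⊃ ~j), we obtain O(~j).
From O(~j) and premise 4, O(~j ⊃ ~m), we obtain O(~m).
Applying K to premise 5 (O(~m ⊃ w)) and O(~m) yields O(w).
The contrapositive of premise 10 (O(~n ⊃ ~w)) is O(w ⊃ n), and O(w) is already established, so O(n).
Premise 2 is O(h ⊃ ~n); contrapositively O(n ⊃ ~h). Since O(n) holds, K gives O(~h).
Premises 3, 6, 7, 8 do not contribute to this derivation.
So O(~h) follows.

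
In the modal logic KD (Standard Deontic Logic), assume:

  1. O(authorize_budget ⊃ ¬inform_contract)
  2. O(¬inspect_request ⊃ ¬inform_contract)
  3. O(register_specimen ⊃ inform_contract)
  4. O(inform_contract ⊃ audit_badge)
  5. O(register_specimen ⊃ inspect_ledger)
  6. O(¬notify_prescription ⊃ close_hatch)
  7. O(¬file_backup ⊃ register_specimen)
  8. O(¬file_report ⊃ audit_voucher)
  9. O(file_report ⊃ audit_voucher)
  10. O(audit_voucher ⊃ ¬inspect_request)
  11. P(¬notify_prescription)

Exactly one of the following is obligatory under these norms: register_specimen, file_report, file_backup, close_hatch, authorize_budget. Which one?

Premises 8 and 9 are O(¬file_report ⊃ audit_voucher) and O(file_report ⊃ audit_voucher); every ideal world satisfies ¬file_report or file_report, so in either case audit_voucher holds — hence O(audit_voucher).
With premise 10, O(audit_voucher ⊃ ¬inspect_request), the K-axiom yields O(¬inspect_request).
With premise 2, O(¬inspect_request ⊃ ¬inform_contract), the K-axiom yields O(¬inform_contract).
Premise 3, O(register_specimen ⊃ inform_contract), contraposes to O(¬inform_contract ⊃ ¬register_specimen); with O(¬inform_contract) we get O(¬register_specimen).
The contrapositive of premise 7 (O(¬file_backup ⊃ register_specimen)) is O(¬register_specimen ⊃ file_backup), and O(¬register_specimen) is already established, so O(file_backup).
So O(file_backup) holds — file_backup is obligatory. None of the other listed options is made obligatory by any chain of premises.

file_backup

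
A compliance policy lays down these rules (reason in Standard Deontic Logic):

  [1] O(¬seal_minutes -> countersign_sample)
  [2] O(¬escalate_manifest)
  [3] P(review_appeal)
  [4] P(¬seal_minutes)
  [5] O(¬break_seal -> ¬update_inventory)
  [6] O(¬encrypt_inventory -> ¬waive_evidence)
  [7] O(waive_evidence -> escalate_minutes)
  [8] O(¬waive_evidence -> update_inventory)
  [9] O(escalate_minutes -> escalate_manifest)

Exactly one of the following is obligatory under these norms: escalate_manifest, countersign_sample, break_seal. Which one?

break_seal

Premise 2 states O(¬escalate_manifest) outright.
The contrapositive of premise 9 (O(escalate_minutes -> escalate_manifest)) is O(¬escalate_manifest -> ¬escalate_minutes), and O(¬escalate_manifest) is already established, so O(¬escalate_minutes).
The contrapositive of premise 7 (O(waive_evidence -> escalate_minutes)) is O(¬escalate_minutes -> ¬waive_evidence), and O(¬escalate_minutes) is already established, so O(¬waive_evidence).
From O(¬waive_evidence) and premise 8, O(¬waive_evidence -> update_inventory), we obtain O(update_inventory).
Premise 5 is O(¬break_seal -> ¬update_inventory); contrapositively O(update_inventory -> break_seal). Since O(update_inventory) holds, K gives O(break_seal).
So O(break_seal) holds — break_seal is obligatory. None of the other listed options is made obligatory by any chain of premises.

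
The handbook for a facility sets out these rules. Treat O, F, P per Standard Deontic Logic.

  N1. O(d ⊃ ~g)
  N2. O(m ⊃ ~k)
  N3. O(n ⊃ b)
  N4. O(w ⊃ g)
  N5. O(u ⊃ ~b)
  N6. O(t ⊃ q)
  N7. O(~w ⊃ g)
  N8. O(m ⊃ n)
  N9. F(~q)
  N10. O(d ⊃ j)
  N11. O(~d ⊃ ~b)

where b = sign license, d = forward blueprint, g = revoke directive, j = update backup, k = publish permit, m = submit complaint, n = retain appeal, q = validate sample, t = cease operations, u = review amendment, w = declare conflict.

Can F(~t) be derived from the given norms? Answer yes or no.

No

Premise 6 is O(t ⊃ q); even if O(q) held, inferring O(t) would be affirming the consequent — invalid.
No other premise forces O(t). An ideal world satisfying every premise can still have ~t true, so F(~t) is not derivable.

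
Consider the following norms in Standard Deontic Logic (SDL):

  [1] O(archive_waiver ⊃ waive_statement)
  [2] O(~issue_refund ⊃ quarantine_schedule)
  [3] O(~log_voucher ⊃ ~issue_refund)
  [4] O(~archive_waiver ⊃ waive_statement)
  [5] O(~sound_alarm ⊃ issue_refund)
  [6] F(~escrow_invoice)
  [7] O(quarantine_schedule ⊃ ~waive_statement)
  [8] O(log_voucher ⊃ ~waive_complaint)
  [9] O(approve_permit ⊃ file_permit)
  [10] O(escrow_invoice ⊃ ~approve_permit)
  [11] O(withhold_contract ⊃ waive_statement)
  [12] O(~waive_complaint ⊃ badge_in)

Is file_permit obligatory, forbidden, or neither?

Neither

Premise 9 is O(approve_permit ⊃ file_permit), but O(approve_permit) is not derivable from the premises, so it does not yield O(file_permit).
No premise or chain of K-axiom applications forces O(file_permit), and none forces O(~file_permit). So file_permit is neither obligatory nor forbidden under these norms.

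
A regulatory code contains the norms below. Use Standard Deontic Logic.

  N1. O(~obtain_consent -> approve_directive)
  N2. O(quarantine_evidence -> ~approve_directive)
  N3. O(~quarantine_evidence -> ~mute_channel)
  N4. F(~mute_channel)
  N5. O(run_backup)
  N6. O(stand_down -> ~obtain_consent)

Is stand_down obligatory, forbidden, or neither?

Forbidden

Premise 4, F(~mute_channel), is equivalent to O(mute_channel).
The contrapositive of premise 3 (O(~quarantine_evidence -> ~mute_channel)) is O(mute_channel -> quarantine_evidence), and O(mute_channel) is already established, so O(quarantine_evidence).
From O(quarantine_evidence) and premise 2, O(quarantine_evidence -> ~approve_directive), we obtain O(~approve_directive).
Premise 1 is O(~obtain_consent -> approve_directive); contrapositively O(~approve_directive -> obtain_consent). Since O(~approve_directive) holds, K gives O(obtain_consent).
The contrapositive of premise 6 (O(stand_down -> ~obtain_consent)) is O(obtain_consent -> ~stand_down), and O(obtain_consent) is already established, so O(~stand_down).
Premise 5 does not contribute to this derivation.
Thus O(~stand_down), which is F(stand_down): stand_down is forbidden.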